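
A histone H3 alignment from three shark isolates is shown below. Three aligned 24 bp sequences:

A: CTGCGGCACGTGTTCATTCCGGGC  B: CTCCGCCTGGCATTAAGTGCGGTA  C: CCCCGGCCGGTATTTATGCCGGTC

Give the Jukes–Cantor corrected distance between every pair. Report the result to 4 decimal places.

A–B: 11/24 sites differ → p ≈ 0.458333, d = −0.75 ln(1 − 0.611111) = 0.708346 ≈ 0.7083.
A–C: 8/24 sites differ → p ≈ 0.333333, d = −0.75 ln(1 − 0.444444) = 0.440839 ≈ 0.4408.
B–C: 9/24 sites differ → p = 0.375, d = −0.75 ln(1 − 0.5) = 0.519860 ≈ 0.5199.

d(A,B) = 0.7083, d(A,C) = 0.4408, d(B,C) = 0.5199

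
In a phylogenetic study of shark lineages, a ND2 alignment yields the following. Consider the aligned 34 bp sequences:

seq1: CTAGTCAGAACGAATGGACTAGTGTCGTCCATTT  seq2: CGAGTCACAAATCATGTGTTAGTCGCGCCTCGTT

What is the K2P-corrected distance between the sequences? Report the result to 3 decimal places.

0.599

Of 34 sites, 4 differences are transitions and 10 are transversions, so P = 4/34 ≈ 0.117647 and Q = 10/34 ≈ 0.294118.
Under the Kimura two-parameter model, d = −½ ln(1 − 2P − Q) − ¼ ln(1 − 2Q).
1 − 2P − Q = 0.470588, giving −½ ln(0.470588) = 0.376886.
1 − 2Q = 0.411764, giving −¼ ln(0.411764) = 0.221826.
d = 0.376886 + 0.221826 = 0.598712.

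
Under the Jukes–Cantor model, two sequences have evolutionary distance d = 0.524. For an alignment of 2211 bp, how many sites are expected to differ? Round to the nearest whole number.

834

Invert JC69: p = (3/4)(1 − e^(−4d/3)) = 0.75 × (1 − e^(-0.698667)) = 0.75 × (1 − 0.497248) = 0.377064.
Expected differing sites = pL ≈ 0.377064 × 2211 = 833.688504 ≈ 834.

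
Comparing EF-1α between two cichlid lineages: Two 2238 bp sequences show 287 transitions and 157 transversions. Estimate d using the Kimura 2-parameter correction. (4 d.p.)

P = 287/2238 ≈ 0.128239 and Q = 157/2238 ≈ 0.070152.
Under the Kimura two-parameter model, d = −½ ln(1 − 2P − Q) − ¼ ln(1 − 2Q).
1 − 2P − Q = 0.67337, giving −½ ln(0.67337) = 0.197730.
1 − 2Q = 0.859696, giving −¼ ln(0.859696) = 0.037794.
d = 0.197730 + 0.037794 = 0.235524.

0.2355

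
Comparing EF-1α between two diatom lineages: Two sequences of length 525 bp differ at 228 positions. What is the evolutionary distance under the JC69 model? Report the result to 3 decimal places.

p = 228/525 ≈ 0.434286.
d = −(3/4) ln(1 − 4p/3) = −0.75 ln(1 − 0.579048) = −0.75 ln(0.420952)
  = −0.75 × (-0.865236) = 0.648927 substitutions/site.

0.649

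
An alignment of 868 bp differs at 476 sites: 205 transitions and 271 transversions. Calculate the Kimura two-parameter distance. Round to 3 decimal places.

P = 205/868 ≈ 0.236175 and Q = 271/868 ≈ 0.312212.
Under the Kimura two-parameter model, d = −½ ln(1 − 2P − Q) − ¼ ln(1 − 2Q).
1 − 2P − Q = 0.215438, giving −½ ln(0.215438) = 0.767541.
1 − 2Q = 0.375576, giving −¼ ln(0.375576) = 0.244824.
d = 0.767541 + 0.244824 = 1.012365.

1.012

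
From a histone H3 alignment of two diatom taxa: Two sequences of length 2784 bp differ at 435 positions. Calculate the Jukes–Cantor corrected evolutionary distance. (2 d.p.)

0.18

p = 435/2784 = 0.15625.
d = −(3/4) ln(1 − 4p/3) = −0.75 ln(1 − 0.208333) = −0.75 ln(0.791667)
  = −0.75 × (-0.233614) = 0.175211 substitutions/site.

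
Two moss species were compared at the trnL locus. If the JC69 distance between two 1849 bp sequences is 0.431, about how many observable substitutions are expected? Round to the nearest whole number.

606

Invert JC69: p = (3/4)(1 − e^(−4d/3)) = 0.75 × (1 − e^(-0.574667)) = 0.75 × (1 − 0.562892) = 0.327831.
Expected differing sites = pL ≈ 0.327831 × 1849 = 606.159519 ≈ 606.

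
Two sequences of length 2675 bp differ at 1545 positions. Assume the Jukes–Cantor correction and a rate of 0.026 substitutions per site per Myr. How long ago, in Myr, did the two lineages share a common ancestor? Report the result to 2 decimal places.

p = 1545/2675 ≈ 0.57757.
d = −(3/4) ln(1 − 4p/3) = −0.75 ln(1 − 0.770093) = −0.75 ln(0.229907)
  = −0.75 × (-1.470080) = 1.102560 substitutions/site.
Under a molecular clock d = 2μt, so t = d/(2μ) = 1.102560 / (2 × 0.026) = 21.20 Myr.

21.20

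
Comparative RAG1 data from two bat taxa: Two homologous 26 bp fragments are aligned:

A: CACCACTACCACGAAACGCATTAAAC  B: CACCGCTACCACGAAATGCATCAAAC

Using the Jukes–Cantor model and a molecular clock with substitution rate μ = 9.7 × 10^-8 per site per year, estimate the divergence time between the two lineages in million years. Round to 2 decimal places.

0.65

The sequences differ at 3 of 26 sites (5, 17, 22), so p = 3/26 ≈ 0.115385.
d = −(3/4) ln(1 − 4p/3) = −0.75 ln(1 − 0.153847) = −0.75 ln(0.846153)
  = −0.75 × (-0.167055) = 0.125291 substitutions/site.
Under a molecular clock d = 2μt, so t = d/(2μ) = 0.125291 / (2 × 9.7 × 10^-8) = 0.65 million years.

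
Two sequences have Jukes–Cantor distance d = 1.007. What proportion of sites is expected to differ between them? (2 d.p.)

0.55

p = (3/4)(1 − e^(−4d/3)) = 0.75 × (1 − e^(-1.342667)) = 0.75 × (1 − 0.261148) = 0.554139.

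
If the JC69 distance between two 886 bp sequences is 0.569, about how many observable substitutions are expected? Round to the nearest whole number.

353

Invert JC69: p = (3/4)(1 − e^(−4d/3)) = 0.75 × (1 − e^(-0.758667)) = 0.75 × (1 − 0.468290) = 0.398783.
Expected differing sites = pL ≈ 0.398783 × 886 = 353.321738 ≈ 353.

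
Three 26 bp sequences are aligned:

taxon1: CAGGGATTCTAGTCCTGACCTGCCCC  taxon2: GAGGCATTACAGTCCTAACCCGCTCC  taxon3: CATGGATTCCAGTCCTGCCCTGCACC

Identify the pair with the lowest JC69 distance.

taxon1–taxon2: 7/26 differ, p = 0.269, d = 0.334.
taxon1–taxon3: 4/26 differ, p = 0.154, d = 0.172.
taxon2–taxon3: 8/26 differ, p = 0.308, d = 0.396.
The smallest distance is between taxon1 and taxon3.

taxon1 and taxon3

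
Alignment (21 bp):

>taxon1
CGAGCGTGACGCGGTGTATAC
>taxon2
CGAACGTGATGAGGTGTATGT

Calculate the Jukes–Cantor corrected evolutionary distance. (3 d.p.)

0.286

The sequences differ at 5 of 21 sites (4, 10, 12, 20, 21), so p = 5/21 ≈ 0.238095.
d = −(3/4) ln(1 − 4p/3) = −0.75 ln(1 − 0.31746) = −0.75 ln(0.68254)
  = −0.75 × (-0.381934) = 0.286451 substitutions/site.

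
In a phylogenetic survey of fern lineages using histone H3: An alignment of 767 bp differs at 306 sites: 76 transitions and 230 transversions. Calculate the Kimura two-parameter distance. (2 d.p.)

0.57

P = 76/767 ≈ 0.099087 and Q = 230/767 ≈ 0.29987.
Under the Kimura two-parameter model, d = −½ ln(1 − 2P − Q) − ¼ ln(1 − 2Q).
1 − 2P − Q = 0.501956, giving −½ ln(0.501956) = 0.344621.
1 − 2Q = 0.40026, giving −¼ ln(0.40026) = 0.228910.
d = 0.344621 + 0.228910 = 0.573531.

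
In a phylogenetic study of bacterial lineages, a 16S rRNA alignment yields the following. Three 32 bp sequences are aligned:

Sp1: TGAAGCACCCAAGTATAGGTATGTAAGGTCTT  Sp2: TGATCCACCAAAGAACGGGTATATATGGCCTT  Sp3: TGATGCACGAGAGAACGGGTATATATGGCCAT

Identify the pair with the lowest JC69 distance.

Sp1–Sp2: 9/32 differ, p = 0.281, d = 0.353.
Sp1–Sp3: 11/32 differ, p = 0.344, d = 0.460.
Sp2–Sp3: 4/32 differ, p = 0.125, d = 0.137.
The smallest distance is between Sp2 and Sp3.

Sp2 and Sp3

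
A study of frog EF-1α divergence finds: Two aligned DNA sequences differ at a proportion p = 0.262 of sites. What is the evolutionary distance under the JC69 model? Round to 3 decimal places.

0.322

d = −(3/4) ln(1 − 4p/3) = −0.75 ln(1 − 0.349333) = −0.75 ln(0.650667)
  = −0.75 × (-0.429757) = 0.322318 substitutions/site.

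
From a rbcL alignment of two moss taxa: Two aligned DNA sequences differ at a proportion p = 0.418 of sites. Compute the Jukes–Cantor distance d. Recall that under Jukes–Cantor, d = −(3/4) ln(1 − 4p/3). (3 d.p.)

d = −(3/4) ln(1 − 4p/3) = −0.75 ln(1 − 0.557333) = −0.75 ln(0.442667)
  = −0.75 × (-0.814937) = 0.611203 substitutions/site.

0.611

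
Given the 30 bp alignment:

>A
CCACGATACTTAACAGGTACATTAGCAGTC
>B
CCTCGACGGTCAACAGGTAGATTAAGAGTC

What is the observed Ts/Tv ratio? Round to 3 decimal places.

Transitions are A↔G and C↔T; transversions are all other mismatches.
Transitions: 4. Transversions: 4.
R = 4/4 = 1.000.

1.000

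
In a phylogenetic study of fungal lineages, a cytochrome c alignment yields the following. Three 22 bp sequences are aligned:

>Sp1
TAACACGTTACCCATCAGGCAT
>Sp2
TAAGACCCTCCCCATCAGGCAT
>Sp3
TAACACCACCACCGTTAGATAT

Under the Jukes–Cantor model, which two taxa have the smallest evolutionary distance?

Sp1 and Sp2

Sp1–Sp2: 4/22 differ, p = 0.182, d = 0.208.
Sp1–Sp3: 9/22 differ, p = 0.409, d = 0.591.
Sp2–Sp3: 8/22 differ, p = 0.364, d = 0.497.
The smallest distance is between Sp1 and Sp2.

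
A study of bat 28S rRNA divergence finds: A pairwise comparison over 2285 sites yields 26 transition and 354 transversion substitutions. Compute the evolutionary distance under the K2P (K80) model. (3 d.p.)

0.191

P = 26/2285 ≈ 0.011379 and Q = 354/2285 ≈ 0.154923.
Under the Kimura two-parameter model, d = −½ ln(1 − 2P − Q) − ¼ ln(1 − 2Q).
1 − 2P − Q = 0.822319, giving −½ ln(0.822319) = 0.097813.
1 − 2Q = 0.690154, giving −¼ ln(0.690154) = 0.092710.
d = 0.097813 + 0.092710 = 0.190523.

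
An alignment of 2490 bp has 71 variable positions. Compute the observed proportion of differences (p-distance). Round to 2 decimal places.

0.03

p = 71/2490 = 0.028514… ≈ 0.03 (to 2 d.p.).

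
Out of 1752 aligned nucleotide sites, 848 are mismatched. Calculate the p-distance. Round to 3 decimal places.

0.484

p = 848/1752 = 0.484018… ≈ 0.484 (to 3 d.p.).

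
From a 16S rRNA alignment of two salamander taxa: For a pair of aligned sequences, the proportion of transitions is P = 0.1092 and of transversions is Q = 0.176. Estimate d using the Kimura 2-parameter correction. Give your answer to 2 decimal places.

0.36

Under the Kimura two-parameter model, d = −½ ln(1 − 2P − Q) − ¼ ln(1 − 2Q).
1 − 2P − Q = 0.6056, giving −½ ln(0.6056) = 0.250768.
1 − 2Q = 0.648, giving −¼ ln(0.648) = 0.108466.
d = 0.250768 + 0.108466 = 0.359234.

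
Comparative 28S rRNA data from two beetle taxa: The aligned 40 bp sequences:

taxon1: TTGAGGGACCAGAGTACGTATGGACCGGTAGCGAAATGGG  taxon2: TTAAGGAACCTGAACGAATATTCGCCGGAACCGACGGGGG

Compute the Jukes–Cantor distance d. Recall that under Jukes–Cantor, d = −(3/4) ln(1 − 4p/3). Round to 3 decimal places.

The sequences differ at 16 of 40 sites, so p = 16/40 = 0.4.
d = −(3/4) ln(1 − 4p/3) = −0.75 ln(1 − 0.533333) = −0.75 ln(0.466667)
  = −0.75 × (-0.762139) = 0.571604 substitutions/site.

0.572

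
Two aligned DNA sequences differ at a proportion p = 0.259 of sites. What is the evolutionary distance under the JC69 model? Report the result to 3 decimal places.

d = −(3/4) ln(1 − 4p/3) = −0.75 ln(1 − 0.345333) = −0.75 ln(0.654667)
  = −0.75 × (-0.423629) = 0.317722 substitutions/site.

0.318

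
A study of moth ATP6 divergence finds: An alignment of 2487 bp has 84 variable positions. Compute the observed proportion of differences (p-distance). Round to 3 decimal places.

p = 84/2487 = 0.033775… ≈ 0.034 (to 3 d.p.).

0.034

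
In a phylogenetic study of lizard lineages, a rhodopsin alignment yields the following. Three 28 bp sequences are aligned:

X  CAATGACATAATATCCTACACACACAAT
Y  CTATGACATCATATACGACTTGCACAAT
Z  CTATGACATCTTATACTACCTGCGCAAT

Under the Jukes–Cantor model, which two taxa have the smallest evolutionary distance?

X–Y: 7/28 differ, p = 0.250, d = 0.304.
X–Z: 8/28 differ, p = 0.286, d = 0.360.
Y–Z: 4/28 differ, p = 0.143, d = 0.158.
The smallest distance is between Y and Z.

Y and Z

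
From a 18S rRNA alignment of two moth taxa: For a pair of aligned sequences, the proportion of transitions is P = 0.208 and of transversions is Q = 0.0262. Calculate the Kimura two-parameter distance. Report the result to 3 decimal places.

Under the Kimura two-parameter model, d = −½ ln(1 − 2P − Q) − ¼ ln(1 − 2Q).
1 − 2P − Q = 0.5578, giving −½ ln(0.5578) = 0.291877.
1 − 2Q = 0.9476, giving −¼ ln(0.9476) = 0.013456.
d = 0.291877 + 0.013456 = 0.305333.

0.305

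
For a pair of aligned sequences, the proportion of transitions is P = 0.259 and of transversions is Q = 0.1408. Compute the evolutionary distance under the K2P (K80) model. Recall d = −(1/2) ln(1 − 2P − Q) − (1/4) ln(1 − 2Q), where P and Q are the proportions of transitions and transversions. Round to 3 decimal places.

Under the Kimura two-parameter model, d = −½ ln(1 − 2P − Q) − ¼ ln(1 − 2Q).
1 − 2P − Q = 0.3412, giving −½ ln(0.3412) = 0.537643.
1 − 2Q = 0.7184, giving −¼ ln(0.7184) = 0.082682.
d = 0.537643 + 0.082682 = 0.620325.

0.620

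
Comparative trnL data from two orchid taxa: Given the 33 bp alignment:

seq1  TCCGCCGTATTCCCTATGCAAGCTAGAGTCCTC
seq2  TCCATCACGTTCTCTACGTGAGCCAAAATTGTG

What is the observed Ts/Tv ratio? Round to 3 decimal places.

Transitions are A↔G and C↔T; transversions are all other mismatches.
Transitions: 13. Transversions: 2.
R = 13/2 = 6.500.

6.500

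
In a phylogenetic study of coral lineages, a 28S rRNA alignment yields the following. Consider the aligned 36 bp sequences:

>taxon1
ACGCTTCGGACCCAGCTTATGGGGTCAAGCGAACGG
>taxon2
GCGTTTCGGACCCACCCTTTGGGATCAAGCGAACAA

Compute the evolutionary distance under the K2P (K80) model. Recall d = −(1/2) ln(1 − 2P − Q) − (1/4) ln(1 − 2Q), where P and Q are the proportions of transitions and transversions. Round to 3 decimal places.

0.276

Of 36 sites, 6 differences are transitions and 2 are transversions, so P = 6/36 ≈ 0.166667 and Q = 2/36 ≈ 0.055556.
Under the Kimura two-parameter model, d = −½ ln(1 − 2P − Q) − ¼ ln(1 − 2Q).
1 − 2P − Q = 0.61111, giving −½ ln(0.61111) = 0.246239.
1 − 2Q = 0.888888, giving −¼ ln(0.888888) = 0.029446.
d = 0.246239 + 0.029446 = 0.275685.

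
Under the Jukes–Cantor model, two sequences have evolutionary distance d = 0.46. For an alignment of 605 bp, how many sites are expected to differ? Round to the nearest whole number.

208

Invert JC69: p = (3/4)(1 − e^(−4d/3)) = 0.75 × (1 − e^(-0.613333)) = 0.75 × (1 − 0.541543) = 0.343843.
Expected differing sites = pL ≈ 0.343843 × 605 = 208.025015 ≈ 208.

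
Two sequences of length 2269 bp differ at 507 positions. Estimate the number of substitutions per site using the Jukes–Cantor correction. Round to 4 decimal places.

0.2653

p = 507/2269 ≈ 0.223446.
d = −(3/4) ln(1 − 4p/3) = −0.75 ln(1 − 0.297928) = −0.75 ln(0.702072)
  = −0.75 × (-0.353719) = 0.265289 substitutions/site.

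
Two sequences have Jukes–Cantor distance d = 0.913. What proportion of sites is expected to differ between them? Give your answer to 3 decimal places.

p = (3/4)(1 − e^(−4d/3)) = 0.75 × (1 − e^(-1.217333)) = 0.75 × (1 − 0.296019) = 0.527986.

0.528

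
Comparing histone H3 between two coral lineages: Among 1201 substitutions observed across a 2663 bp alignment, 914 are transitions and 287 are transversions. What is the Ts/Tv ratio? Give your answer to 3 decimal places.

3.185

R = 914/287 = 3.184668… ≈ 3.185 (to 3 d.p.).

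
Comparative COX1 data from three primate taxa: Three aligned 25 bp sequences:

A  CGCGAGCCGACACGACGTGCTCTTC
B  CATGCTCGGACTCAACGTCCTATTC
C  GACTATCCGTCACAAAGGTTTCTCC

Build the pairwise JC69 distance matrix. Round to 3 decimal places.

d(A,B) = 0.490, d(A,C) = 0.663, d(B,C) = 0.886

A–B: 9/25 sites differ → p = 0.36, d = −0.75 ln(1 − 0.48) = 0.490445 ≈ 0.490.
A–C: 11/25 sites differ → p = 0.44, d = −0.75 ln(1 − 0.586667) = 0.662626 ≈ 0.663.
B–C: 13/25 sites differ → p = 0.52, d = −0.75 ln(1 − 0.693333) = 0.886495 ≈ 0.886.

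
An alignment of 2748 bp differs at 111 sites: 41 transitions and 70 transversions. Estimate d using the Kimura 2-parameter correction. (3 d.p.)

P = 41/2748 ≈ 0.01492 and Q = 70/2748 ≈ 0.025473.
Under the Kimura two-parameter model, d = −½ ln(1 − 2P − Q) − ¼ ln(1 − 2Q).
1 − 2P − Q = 0.944687, giving −½ ln(0.944687) = 0.028451.
1 − 2Q = 0.949054, giving −¼ ln(0.949054) = 0.013072.
d = 0.028451 + 0.013072 = 0.041523.

0.042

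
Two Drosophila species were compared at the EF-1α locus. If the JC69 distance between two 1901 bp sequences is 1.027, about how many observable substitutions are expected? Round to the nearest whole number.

1063

Invert JC69: p = (3/4)(1 − e^(−4d/3)) = 0.75 × (1 − e^(-1.369333)) = 0.75 × (1 − 0.254277) = 0.559292.
Expected differing sites = pL ≈ 0.559292 × 1901 = 1063.214092 ≈ 1063.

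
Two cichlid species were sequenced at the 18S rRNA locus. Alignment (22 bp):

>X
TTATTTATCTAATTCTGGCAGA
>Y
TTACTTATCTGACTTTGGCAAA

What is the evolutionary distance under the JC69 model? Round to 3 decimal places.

0.271

The sequences differ at 5 of 22 sites (4, 11, 13, 15, 21), so p = 5/22 ≈ 0.227273.
d = −(3/4) ln(1 − 4p/3) = −0.75 ln(1 − 0.303031) = −0.75 ln(0.696969)
  = −0.75 × (-0.361014) = 0.270761 substitutions/site.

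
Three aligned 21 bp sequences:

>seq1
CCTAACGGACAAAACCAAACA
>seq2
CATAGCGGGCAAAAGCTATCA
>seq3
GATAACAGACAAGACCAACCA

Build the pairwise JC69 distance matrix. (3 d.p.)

seq1–seq2: 6/21 sites differ → p ≈ 0.285714, d = −0.75 ln(1 − 0.380952) = 0.359679 ≈ 0.360.
seq1–seq3: 5/21 sites differ → p ≈ 0.238095, d = −0.75 ln(1 − 0.31746) = 0.286451 ≈ 0.286.
seq2–seq3: 8/21 sites differ → p ≈ 0.380952, d = −0.75 ln(1 − 0.507936) = 0.531860 ≈ 0.532.

d(seq1,seq2) = 0.360, d(seq1,seq3) = 0.286, d(seq2,seq3) = 0.532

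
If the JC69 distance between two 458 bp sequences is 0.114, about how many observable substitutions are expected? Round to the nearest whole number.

48

Invert JC69: p = (3/4)(1 − e^(−4d/3)) = 0.75 × (1 − e^(-0.152)) = 0.75 × (1 − 0.858988) = 0.105759.
Expected differing sites = pL ≈ 0.105759 × 458 = 48.437622 ≈ 48.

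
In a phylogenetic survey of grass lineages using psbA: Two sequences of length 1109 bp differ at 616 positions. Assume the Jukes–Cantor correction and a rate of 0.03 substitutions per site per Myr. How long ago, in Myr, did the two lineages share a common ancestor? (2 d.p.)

p = 616/1109 ≈ 0.555455.
d = −(3/4) ln(1 − 4p/3) = −0.75 ln(1 − 0.740607) = −0.75 ln(0.259393)
  = −0.75 × (-1.349411) = 1.012058 substitutions/site.
Under a molecular clock d = 2μt, so t = d/(2μ) = 1.012058 / (2 × 0.03) = 16.87 Myr.

16.87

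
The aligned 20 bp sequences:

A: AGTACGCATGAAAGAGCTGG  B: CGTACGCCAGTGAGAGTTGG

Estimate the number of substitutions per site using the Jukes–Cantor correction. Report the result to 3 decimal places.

0.383

The sequences differ at 6 of 20 sites (1, 8, 9, 11, 12, 17), so p = 6/20 = 0.3.
d = −(3/4) ln(1 − 4p/3) = −0.75 ln(1 − 0.4) = −0.75 ln(0.6)
  = −0.75 × (-0.510826) = 0.383120 substitutions/site.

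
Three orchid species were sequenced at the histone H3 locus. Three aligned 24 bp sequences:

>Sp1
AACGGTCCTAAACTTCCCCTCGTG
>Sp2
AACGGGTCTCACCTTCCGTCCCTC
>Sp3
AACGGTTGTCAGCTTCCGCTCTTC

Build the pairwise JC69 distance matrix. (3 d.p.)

Sp1–Sp2: 9/24 sites differ → p = 0.375, d = −0.75 ln(1 − 0.5) = 0.519860 ≈ 0.520.
Sp1–Sp3: 7/24 sites differ → p ≈ 0.291667, d = −0.75 ln(1 − 0.388889) = 0.369358 ≈ 0.369.
Sp2–Sp3: 6/24 sites differ → p = 0.25, d = −0.75 ln(1 − 0.333333) = 0.304098 ≈ 0.304.

d(Sp1,Sp2) = 0.520, d(Sp1,Sp3) = 0.369, d(Sp2,Sp3) = 0.304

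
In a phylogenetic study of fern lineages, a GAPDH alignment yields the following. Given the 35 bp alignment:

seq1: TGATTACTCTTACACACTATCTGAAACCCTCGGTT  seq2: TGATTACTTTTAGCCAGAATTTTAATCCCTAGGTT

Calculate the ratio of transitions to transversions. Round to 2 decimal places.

Transitions are A↔G and C↔T; transversions are all other mismatches.
Transitions: 2. Transversions: 7.
R = 2/7 = 0.285714… ≈ 0.29 (to 2 d.p.).

0.29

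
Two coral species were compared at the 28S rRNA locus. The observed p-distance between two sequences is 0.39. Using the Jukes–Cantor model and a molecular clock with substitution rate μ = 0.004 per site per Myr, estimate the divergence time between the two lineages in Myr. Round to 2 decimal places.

d = −(3/4) ln(1 − 4p/3) = −0.75 ln(1 − 0.52) = −0.75 ln(0.48)
  = −0.75 × (-0.733969) = 0.550477 substitutions/site.
Under a molecular clock d = 2μt, so t = d/(2μ) = 0.550477 / (2 × 0.004) = 68.81 Myr.

68.81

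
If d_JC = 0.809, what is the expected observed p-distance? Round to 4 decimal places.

0.4950

p = (3/4)(1 − e^(−4d/3)) = 0.75 × (1 − e^(-1.078667)) = 0.75 × (1 − 0.340049) = 0.494963.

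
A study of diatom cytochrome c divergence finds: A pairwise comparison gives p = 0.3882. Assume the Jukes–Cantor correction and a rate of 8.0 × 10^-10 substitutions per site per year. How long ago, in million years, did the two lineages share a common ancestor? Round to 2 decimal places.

341.71

d = −(3/4) ln(1 − 4p/3) = −0.75 ln(1 − 0.5176) = −0.75 ln(0.4824)
  = −0.75 × (-0.728982) = 0.546737 substitutions/site.
Under a molecular clock d = 2μt, so t = d/(2μ) = 0.546737 / (2 × 8.0 × 10^-10) = 341.71 million years.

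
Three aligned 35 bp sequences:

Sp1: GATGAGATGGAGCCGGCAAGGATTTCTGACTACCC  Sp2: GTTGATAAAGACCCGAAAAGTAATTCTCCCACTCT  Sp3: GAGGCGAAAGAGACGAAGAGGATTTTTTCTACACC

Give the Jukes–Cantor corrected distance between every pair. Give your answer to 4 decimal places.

Sp1–Sp2: 15/35 sites differ → p ≈ 0.428571, d = −0.75 ln(1 − 0.571428) = 0.635472 ≈ 0.6355.
Sp1–Sp3: 15/35 sites differ → p ≈ 0.428571, d = −0.75 ln(1 − 0.571428) = 0.635472 ≈ 0.6355.
Sp2–Sp3: 14/35 sites differ → p = 0.4, d = −0.75 ln(1 − 0.533333) = 0.571605 ≈ 0.5716.

d(Sp1,Sp2) = 0.6355, d(Sp1,Sp3) = 0.6355, d(Sp2,Sp3) = 0.5716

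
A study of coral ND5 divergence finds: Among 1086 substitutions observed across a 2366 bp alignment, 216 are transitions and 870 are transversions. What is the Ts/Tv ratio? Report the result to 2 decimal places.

0.25

R = 216/870 = 0.248275… ≈ 0.25 (to 2 d.p.).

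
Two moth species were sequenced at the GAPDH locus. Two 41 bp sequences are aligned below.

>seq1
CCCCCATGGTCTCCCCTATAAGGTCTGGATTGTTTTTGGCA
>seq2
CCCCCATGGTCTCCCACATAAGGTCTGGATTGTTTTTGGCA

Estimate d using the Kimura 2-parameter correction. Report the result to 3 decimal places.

0.050

Of 41 sites, 1 differences are transitions and 1 are transversions, so P = 1/41 ≈ 0.02439 and Q = 1/41 ≈ 0.02439.
Under the Kimura two-parameter model, d = −½ ln(1 − 2P − Q) − ¼ ln(1 − 2Q).
1 − 2P − Q = 0.92683, giving −½ ln(0.92683) = 0.037993.
1 − 2Q = 0.95122, giving −¼ ln(0.95122) = 0.012502.
d = 0.037993 + 0.012502 = 0.050495.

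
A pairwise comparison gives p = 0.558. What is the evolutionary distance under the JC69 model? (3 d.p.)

d = −(3/4) ln(1 − 4p/3) = −0.75 ln(1 − 0.744) = −0.75 ln(0.256)
  = −0.75 × (-1.362578) = 1.021934 substitutions/site.

1.022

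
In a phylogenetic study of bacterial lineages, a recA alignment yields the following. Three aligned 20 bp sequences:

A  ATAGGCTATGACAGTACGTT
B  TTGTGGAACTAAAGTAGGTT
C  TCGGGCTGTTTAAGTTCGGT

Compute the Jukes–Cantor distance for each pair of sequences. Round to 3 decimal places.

d(A,B) = 0.687, d(A,C) = 0.687, d(B,C) = 0.824

A–B: 9/20 sites differ → p = 0.45, d = −0.75 ln(1 − 0.6) = 0.687218 ≈ 0.687.
A–C: 9/20 sites differ → p = 0.45, d = −0.75 ln(1 − 0.6) = 0.687218 ≈ 0.687.
B–C: 10/20 sites differ → p = 0.5, d = −0.75 ln(1 − 0.666667) = 0.823960 ≈ 0.824.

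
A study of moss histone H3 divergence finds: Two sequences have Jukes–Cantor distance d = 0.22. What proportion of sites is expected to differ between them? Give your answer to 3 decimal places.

p = (3/4)(1 − e^(−4d/3)) = 0.75 × (1 − e^(-0.293333)) = 0.75 × (1 − 0.745774) = 0.190670.

0.191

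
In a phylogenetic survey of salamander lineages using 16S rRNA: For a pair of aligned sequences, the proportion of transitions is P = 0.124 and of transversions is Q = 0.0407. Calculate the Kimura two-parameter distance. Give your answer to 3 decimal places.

Under the Kimura two-parameter model, d = −½ ln(1 − 2P − Q) − ¼ ln(1 − 2Q).
1 − 2P − Q = 0.7113, giving −½ ln(0.7113) = 0.170330.
1 − 2Q = 0.9186, giving −¼ ln(0.9186) = 0.021226.
d = 0.170330 + 0.021226 = 0.191556.

0.192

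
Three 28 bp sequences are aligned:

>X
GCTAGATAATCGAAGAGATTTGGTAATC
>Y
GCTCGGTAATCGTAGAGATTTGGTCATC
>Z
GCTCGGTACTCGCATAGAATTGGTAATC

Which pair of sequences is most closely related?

X and Y

X–Y: 4/28 differ, p = 0.143, d = 0.158.
X–Z: 6/28 differ, p = 0.214, d = 0.252.
Y–Z: 5/28 differ, p = 0.179, d = 0.204.
The smallest distance is between X and Y.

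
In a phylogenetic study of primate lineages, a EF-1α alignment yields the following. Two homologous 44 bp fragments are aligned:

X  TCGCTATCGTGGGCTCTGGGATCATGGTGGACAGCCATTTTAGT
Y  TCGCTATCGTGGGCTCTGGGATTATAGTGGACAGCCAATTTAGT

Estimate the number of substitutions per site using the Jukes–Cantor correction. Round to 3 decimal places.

0.071

The sequences differ at 3 of 44 sites (23, 26, 38), so p = 3/44 ≈ 0.068182.
d = −(3/4) ln(1 − 4p/3) = −0.75 ln(1 − 0.090909) = −0.75 ln(0.909091)
  = −0.75 × (-0.095310) = 0.071483 substitutions/site.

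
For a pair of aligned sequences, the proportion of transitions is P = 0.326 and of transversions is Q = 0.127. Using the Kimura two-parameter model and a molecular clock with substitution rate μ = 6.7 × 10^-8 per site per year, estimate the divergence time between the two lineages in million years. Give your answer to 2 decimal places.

Under the Kimura two-parameter model, d = −½ ln(1 − 2P − Q) − ¼ ln(1 − 2Q).
1 − 2P − Q = 0.221, giving −½ ln(0.221) = 0.754796.
1 − 2Q = 0.746, giving −¼ ln(0.746) = 0.073257.
d = 0.754796 + 0.073257 = 0.828053.
Under a molecular clock d = 2μt, so t = d/(2μ) = 0.828053 / (2 × 6.7 × 10^-8) = 6.18 million years.

6.18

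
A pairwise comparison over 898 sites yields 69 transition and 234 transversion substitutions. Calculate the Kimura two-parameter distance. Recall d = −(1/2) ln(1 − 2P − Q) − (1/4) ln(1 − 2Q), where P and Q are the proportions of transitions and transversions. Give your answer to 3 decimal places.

P = 69/898 ≈ 0.076837 and Q = 234/898 ≈ 0.260579.
Under the Kimura two-parameter model, d = −½ ln(1 − 2P − Q) − ¼ ln(1 − 2Q).
1 − 2P − Q = 0.585747, giving −½ ln(0.585747) = 0.267434.
1 − 2Q = 0.478842, giving −¼ ln(0.478842) = 0.184096.
d = 0.267434 + 0.184096 = 0.451530.

0.452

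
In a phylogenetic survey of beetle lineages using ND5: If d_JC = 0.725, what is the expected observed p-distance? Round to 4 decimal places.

0.4647

p = (3/4)(1 − e^(−4d/3)) = 0.75 × (1 − e^(-0.966667)) = 0.75 × (1 − 0.380349) = 0.464738.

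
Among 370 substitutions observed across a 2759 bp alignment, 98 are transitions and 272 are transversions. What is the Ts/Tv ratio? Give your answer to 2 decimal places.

0.36

R = 98/272 = 0.360294… ≈ 0.36 (to 2 d.p.).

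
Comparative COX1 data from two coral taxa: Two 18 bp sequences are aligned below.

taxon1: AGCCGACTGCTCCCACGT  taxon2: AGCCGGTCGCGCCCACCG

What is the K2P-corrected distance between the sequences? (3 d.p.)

Of 18 sites, 3 differences are transitions and 3 are transversions, so P = 3/18 ≈ 0.166667 and Q = 3/18 ≈ 0.166667.
Under the Kimura two-parameter model, d = −½ ln(1 − 2P − Q) − ¼ ln(1 − 2Q).
1 − 2P − Q = 0.499999, giving −½ ln(0.499999) = 0.346575.
1 − 2Q = 0.666666, giving −¼ ln(0.666666) = 0.101367.
d = 0.346575 + 0.101367 = 0.447942.

0.448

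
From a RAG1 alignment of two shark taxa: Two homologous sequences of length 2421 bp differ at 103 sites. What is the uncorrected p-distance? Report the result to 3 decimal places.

p = 103/2421 = 0.042544… ≈ 0.043 (to 3 d.p.).

0.043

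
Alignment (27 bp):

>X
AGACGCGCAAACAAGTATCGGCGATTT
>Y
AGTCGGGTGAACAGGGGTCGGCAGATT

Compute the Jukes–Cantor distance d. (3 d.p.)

The sequences differ at 10 of 27 sites (3, 6, 8, 9, 14, 16, 17, 23, 24, 25), so p = 10/27 ≈ 0.37037.
d = −(3/4) ln(1 − 4p/3) = −0.75 ln(1 − 0.493827) = −0.75 ln(0.506173)
  = −0.75 × (-0.680877) = 0.510658 substitutions/site.

0.511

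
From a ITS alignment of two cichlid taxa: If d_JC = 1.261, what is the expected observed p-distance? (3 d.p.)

0.610

p = (3/4)(1 − e^(−4d/3)) = 0.75 × (1 − e^(-1.681333)) = 0.75 × (1 − 0.186126) = 0.610406.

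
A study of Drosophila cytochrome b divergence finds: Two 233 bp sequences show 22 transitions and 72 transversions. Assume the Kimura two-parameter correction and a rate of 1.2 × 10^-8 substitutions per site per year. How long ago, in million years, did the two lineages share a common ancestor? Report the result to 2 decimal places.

P = 22/233 ≈ 0.094421 and Q = 72/233 ≈ 0.309013.
Under the Kimura two-parameter model, d = −½ ln(1 − 2P − Q) − ¼ ln(1 − 2Q).
1 − 2P − Q = 0.502145, giving −½ ln(0.502145) = 0.344433.
1 − 2Q = 0.381974, giving −¼ ln(0.381974) = 0.240601.
d = 0.344433 + 0.240601 = 0.585034.
Under a molecular clock d = 2μt, so t = d/(2μ) = 0.585034 / (2 × 1.2 × 10^-8) = 24.38 million years.

24.38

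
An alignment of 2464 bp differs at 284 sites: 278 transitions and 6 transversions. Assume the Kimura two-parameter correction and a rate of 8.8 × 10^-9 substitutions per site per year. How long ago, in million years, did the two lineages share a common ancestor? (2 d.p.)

7.42

P = 278/2464 ≈ 0.112825 and Q = 6/2464 ≈ 0.002435.
Under the Kimura two-parameter model, d = −½ ln(1 − 2P − Q) − ¼ ln(1 − 2Q).
1 − 2P − Q = 0.771915, giving −½ ln(0.771915) = 0.129440.
1 − 2Q = 0.99513, giving −¼ ln(0.99513) = 0.001220.
d = 0.129440 + 0.001220 = 0.130660.
Under a molecular clock d = 2μt, so t = d/(2μ) = 0.130660 / (2 × 8.8 × 10^-9) = 7.42 million years.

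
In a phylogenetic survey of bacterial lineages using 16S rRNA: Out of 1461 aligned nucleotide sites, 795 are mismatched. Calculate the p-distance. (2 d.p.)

p = 795/1461 = 0.544147… ≈ 0.54 (to 2 d.p.).

0.54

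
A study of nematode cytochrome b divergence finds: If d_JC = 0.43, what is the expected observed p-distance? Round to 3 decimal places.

0.327

p = (3/4)(1 − e^(−4d/3)) = 0.75 × (1 − e^(-0.573333)) = 0.75 × (1 − 0.563644) = 0.327267.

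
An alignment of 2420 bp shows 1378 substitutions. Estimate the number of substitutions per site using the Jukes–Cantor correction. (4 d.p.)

p = 1378/2420 ≈ 0.569421.
d = −(3/4) ln(1 − 4p/3) = −0.75 ln(1 − 0.759228) = −0.75 ln(0.240772)
  = −0.75 × (-1.423905) = 1.067929 substitutions/site.

1.0679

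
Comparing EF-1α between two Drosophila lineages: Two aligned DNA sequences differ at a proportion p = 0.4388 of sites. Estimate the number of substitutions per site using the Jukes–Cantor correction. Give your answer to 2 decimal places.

0.66

d = −(3/4) ln(1 − 4p/3) = −0.75 ln(1 − 0.585067) = −0.75 ln(0.414933)
  = −0.75 × (-0.879638) = 0.659729 substitutions/site.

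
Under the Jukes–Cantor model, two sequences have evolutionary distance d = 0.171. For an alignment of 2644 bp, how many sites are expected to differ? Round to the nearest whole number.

Invert JC69: p = (3/4)(1 − e^(−4d/3)) = 0.75 × (1 − e^(-0.228)) = 0.75 × (1 − 0.796124) = 0.152907.
Expected differing sites = pL ≈ 0.152907 × 2644 = 404.286108 ≈ 404.

404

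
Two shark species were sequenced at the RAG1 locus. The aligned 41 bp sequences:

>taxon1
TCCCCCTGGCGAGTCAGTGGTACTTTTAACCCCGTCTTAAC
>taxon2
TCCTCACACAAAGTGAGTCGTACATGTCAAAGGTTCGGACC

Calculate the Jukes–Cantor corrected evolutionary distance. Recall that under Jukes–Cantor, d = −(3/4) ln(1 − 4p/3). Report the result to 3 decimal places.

0.788

The sequences differ at 20 of 41 sites, so p = 20/41 ≈ 0.487805.
d = −(3/4) ln(1 − 4p/3) = −0.75 ln(1 − 0.650407) = −0.75 ln(0.349593)
  = −0.75 × (-1.050986) = 0.788240 substitutions/site.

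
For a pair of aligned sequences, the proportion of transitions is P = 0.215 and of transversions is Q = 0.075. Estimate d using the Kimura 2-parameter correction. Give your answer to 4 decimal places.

0.3922

Under the Kimura two-parameter model, d = −½ ln(1 − 2P − Q) − ¼ ln(1 − 2Q).
1 − 2P − Q = 0.495, giving −½ ln(0.495) = 0.351599.
1 − 2Q = 0.85, giving −¼ ln(0.85) = 0.040630.
d = 0.351599 + 0.040630 = 0.392229.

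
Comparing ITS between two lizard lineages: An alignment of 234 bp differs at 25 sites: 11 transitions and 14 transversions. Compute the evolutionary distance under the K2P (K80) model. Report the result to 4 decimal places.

0.1154

P = 11/234 ≈ 0.047009 and Q = 14/234 ≈ 0.059829.
Under the Kimura two-parameter model, d = −½ ln(1 − 2P − Q) − ¼ ln(1 − 2Q).
1 − 2P − Q = 0.846153, giving −½ ln(0.846153) = 0.083528.
1 − 2Q = 0.880342, giving −¼ ln(0.880342) = 0.031861.
d = 0.083528 + 0.031861 = 0.115389.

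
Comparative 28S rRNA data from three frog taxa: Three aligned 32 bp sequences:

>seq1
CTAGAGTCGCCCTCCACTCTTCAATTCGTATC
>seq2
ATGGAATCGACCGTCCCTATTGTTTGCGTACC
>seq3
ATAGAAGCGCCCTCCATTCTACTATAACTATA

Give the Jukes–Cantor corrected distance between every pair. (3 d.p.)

d(seq1,seq2) = 0.585, d(seq1,seq3) = 0.404, d(seq2,seq3) = 0.824

seq1–seq2: 13/32 sites differ → p = 0.40625, d = −0.75 ln(1 − 0.541667) = 0.585119 ≈ 0.585.
seq1–seq3: 10/32 sites differ → p = 0.3125, d = −0.75 ln(1 − 0.416667) = 0.404248 ≈ 0.404.
seq2–seq3: 16/32 sites differ → p = 0.5, d = −0.75 ln(1 − 0.666667) = 0.823960 ≈ 0.824.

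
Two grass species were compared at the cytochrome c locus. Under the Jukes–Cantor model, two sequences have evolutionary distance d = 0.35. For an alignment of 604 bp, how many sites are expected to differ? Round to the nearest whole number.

Invert JC69: p = (3/4)(1 − e^(−4d/3)) = 0.75 × (1 − e^(-0.466667)) = 0.75 × (1 − 0.627089) = 0.279683.
Expected differing sites = pL ≈ 0.279683 × 604 = 168.928532 ≈ 169.

169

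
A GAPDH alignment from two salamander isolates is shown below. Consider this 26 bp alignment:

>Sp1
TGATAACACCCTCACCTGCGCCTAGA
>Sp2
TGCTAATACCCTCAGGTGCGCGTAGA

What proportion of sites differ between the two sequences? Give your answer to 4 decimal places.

The sequences differ at 5 of 26 positions (sites 3, 7, 15, 16, 22).
p = 5/26 = 0.192307… ≈ 0.1923 (to 4 d.p.).

0.1923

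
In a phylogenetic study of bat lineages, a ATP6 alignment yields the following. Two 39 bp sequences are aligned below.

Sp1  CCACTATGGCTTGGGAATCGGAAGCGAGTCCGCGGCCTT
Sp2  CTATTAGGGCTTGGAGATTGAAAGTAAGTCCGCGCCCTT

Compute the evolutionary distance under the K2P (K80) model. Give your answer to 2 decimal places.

0.34

Of 39 sites, 8 differences are transitions and 2 are transversions, so P = 8/39 ≈ 0.205128 and Q = 2/39 ≈ 0.051282.
Under the Kimura two-parameter model, d = −½ ln(1 − 2P − Q) − ¼ ln(1 − 2Q).
1 − 2P − Q = 0.538462, giving −½ ln(0.538462) = 0.309519.
1 − 2Q = 0.897436, giving −¼ ln(0.897436) = 0.027053.
d = 0.309519 + 0.027053 = 0.336572.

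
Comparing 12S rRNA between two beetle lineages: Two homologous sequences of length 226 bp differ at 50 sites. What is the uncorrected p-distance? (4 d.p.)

p = 50/226 = 0.221238… ≈ 0.2212 (to 4 d.p.).

0.2212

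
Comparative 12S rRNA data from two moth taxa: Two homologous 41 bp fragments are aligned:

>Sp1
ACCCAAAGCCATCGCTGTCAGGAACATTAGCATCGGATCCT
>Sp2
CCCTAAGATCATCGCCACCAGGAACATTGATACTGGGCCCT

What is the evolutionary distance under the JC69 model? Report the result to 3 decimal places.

0.502

The sequences differ at 15 of 41 sites, so p = 15/41 ≈ 0.365854.
d = −(3/4) ln(1 − 4p/3) = −0.75 ln(1 − 0.487805) = −0.75 ln(0.512195)
  = −0.75 × (-0.669050) = 0.501788 substitutions/site.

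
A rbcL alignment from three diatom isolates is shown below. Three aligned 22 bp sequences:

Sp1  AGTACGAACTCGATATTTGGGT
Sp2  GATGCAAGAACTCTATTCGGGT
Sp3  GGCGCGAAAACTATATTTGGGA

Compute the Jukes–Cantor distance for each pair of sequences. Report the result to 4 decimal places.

d(Sp1,Sp2) = 0.6987, d(Sp1,Sp3) = 0.4141, d(Sp2,Sp3) = 0.4141

Sp1–Sp2: 10/22 sites differ → p ≈ 0.454545, d = −0.75 ln(1 − 0.60606) = 0.698667 ≈ 0.6987.
Sp1–Sp3: 7/22 sites differ → p ≈ 0.318182, d = −0.75 ln(1 − 0.424243) = 0.414052 ≈ 0.4141.
Sp2–Sp3: 7/22 sites differ → p ≈ 0.318182, d = −0.75 ln(1 − 0.424243) = 0.414052 ≈ 0.4141.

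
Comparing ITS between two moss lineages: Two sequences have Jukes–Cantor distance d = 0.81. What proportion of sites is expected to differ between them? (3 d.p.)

0.495

p = (3/4)(1 − e^(−4d/3)) = 0.75 × (1 − e^(-1.08)) = 0.75 × (1 − 0.339596) = 0.495303.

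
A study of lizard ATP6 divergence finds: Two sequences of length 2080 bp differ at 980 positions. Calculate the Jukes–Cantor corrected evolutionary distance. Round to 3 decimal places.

p = 980/2080 ≈ 0.471154.
d = −(3/4) ln(1 − 4p/3) = −0.75 ln(1 − 0.628205) = −0.75 ln(0.371795)
  = −0.75 × (-0.989413) = 0.742060 substitutions/site.

0.742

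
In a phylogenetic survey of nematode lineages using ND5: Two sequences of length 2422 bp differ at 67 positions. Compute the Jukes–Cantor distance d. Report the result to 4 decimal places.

0.0282

p = 67/2422 ≈ 0.027663.
d = −(3/4) ln(1 − 4p/3) = −0.75 ln(1 − 0.036884) = −0.75 ln(0.963116)
  = −0.75 × (-0.037581) = 0.028186 substitutions/site.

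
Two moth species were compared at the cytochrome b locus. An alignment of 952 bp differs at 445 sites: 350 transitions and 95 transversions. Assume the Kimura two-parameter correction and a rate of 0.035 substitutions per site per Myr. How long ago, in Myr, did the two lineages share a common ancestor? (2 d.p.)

13.67

P = 350/952 ≈ 0.367647 and Q = 95/952 ≈ 0.09979.
Under the Kimura two-parameter model, d = −½ ln(1 − 2P − Q) − ¼ ln(1 − 2Q).
1 − 2P − Q = 0.164916, giving −½ ln(0.164916) = 0.901160.
1 − 2Q = 0.80042, giving −¼ ln(0.80042) = 0.055655.
d = 0.901160 + 0.055655 = 0.956815.
Under a molecular clock d = 2μt, so t = d/(2μ) = 0.956815 / (2 × 0.035) = 13.67 Myr.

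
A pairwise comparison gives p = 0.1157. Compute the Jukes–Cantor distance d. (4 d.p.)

d = −(3/4) ln(1 − 4p/3) = −0.75 ln(1 − 0.154267) = −0.75 ln(0.845733)
  = −0.75 × (-0.167552) = 0.125664 substitutions/site.

0.1257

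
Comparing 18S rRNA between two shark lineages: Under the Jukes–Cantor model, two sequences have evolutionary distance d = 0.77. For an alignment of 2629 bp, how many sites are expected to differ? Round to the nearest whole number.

Invert JC69: p = (3/4)(1 − e^(−4d/3)) = 0.75 × (1 − e^(-1.026667)) = 0.75 × (1 − 0.358199) = 0.481351.
Expected differing sites = pL ≈ 0.481351 × 2629 = 1265.471779 ≈ 1265.

1265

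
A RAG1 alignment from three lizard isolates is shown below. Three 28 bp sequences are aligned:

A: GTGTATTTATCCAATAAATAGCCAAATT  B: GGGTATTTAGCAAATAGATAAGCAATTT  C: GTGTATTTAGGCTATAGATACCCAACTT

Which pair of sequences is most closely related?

A and C

A–B: 7/28 differ, p = 0.250, d = 0.304.
A–C: 6/28 differ, p = 0.214, d = 0.252.
B–C: 7/28 differ, p = 0.250, d = 0.304.
The smallest distance is between A and C.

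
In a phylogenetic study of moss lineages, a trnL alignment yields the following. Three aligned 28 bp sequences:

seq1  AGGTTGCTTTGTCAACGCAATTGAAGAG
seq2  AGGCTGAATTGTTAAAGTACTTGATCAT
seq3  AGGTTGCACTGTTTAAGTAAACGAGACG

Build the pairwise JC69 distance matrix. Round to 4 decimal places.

seq1–seq2: 10/28 sites differ → p ≈ 0.357143, d = −0.75 ln(1 − 0.476191) = 0.484971 ≈ 0.4850.
seq1–seq3: 11/28 sites differ → p ≈ 0.392857, d = −0.75 ln(1 − 0.523809) = 0.556452 ≈ 0.5565.
seq2–seq3: 11/28 sites differ → p ≈ 0.392857, d = −0.75 ln(1 − 0.523809) = 0.556452 ≈ 0.5565.

d(seq1,seq2) = 0.4850, d(seq1,seq3) = 0.5565, d(seq2,seq3) = 0.5565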